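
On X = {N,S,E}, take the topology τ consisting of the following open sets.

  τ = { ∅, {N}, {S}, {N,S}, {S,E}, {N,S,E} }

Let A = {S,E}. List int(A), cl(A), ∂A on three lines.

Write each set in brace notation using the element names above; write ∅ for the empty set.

int(A) = {S,E}
cl(A)  = {S,E}
∂A     = ∅

opens ⊆ A: ∅, {S}, {S,E}; union → int = {S,E}
complement {N}; its interior {N}; cl(A) = X∖{N} = {S,E}
boundary = {S,E} ∖ {S,E} = ∅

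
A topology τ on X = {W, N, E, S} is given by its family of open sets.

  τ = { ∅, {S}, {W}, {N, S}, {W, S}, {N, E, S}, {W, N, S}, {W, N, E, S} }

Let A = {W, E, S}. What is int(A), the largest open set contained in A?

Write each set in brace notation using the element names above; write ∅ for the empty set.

{W, S}

U open, U⊆A: ∅, {S}, {W}, {W, S}. int(A) = ⋃ = {W, S}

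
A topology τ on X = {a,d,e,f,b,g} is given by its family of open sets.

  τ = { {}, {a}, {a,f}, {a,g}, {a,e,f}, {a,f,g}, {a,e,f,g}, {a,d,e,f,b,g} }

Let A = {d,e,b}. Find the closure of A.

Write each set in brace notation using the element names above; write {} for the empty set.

{d,e,b}

X∖A={a,f,g}, int(X∖A)={a,f,g}, hence cl(A)={d,e,b}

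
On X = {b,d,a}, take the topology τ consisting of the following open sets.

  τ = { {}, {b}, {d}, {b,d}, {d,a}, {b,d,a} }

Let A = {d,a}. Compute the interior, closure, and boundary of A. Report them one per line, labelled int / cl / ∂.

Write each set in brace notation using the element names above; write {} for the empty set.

interior: largest open inside A is {d,a} (from {}, {d}, {d,a})
cl via duality: int({b}) = {b}, so X∖{b} = {d,a}
cl∖int = {}

int(A) = {d,a}
cl(A)  = {d,a}
∂A     = {}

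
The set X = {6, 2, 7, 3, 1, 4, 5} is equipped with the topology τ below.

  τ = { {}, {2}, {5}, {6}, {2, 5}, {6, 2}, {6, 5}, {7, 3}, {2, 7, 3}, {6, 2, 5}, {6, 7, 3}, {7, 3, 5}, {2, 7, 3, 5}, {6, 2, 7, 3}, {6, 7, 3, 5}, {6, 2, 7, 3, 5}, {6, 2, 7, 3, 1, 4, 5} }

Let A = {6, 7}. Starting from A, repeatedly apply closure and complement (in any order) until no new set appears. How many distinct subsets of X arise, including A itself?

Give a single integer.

closure: X∖int(X∖A) = X∖{2, 5} = {6, 7, 3, 1, 4}
Let k=closure and c=complement:
  1. A     = {6, 7}
  2. kA    = {6, 7, 3, 1, 4}
  3. cA    = {2, 3, 1, 4, 5}
  4. ckA   = {2, 5}
  5. kcA   = {2, 7, 3, 1, 4, 5}
  6. kckA  = {2, 1, 4, 5}
  7. ckcA  = {6}
  8. ckckA = {6, 7, 3}
  9. kckcA = {6, 1, 4}
  10. ckckcA = {2, 7, 3, 5}
— saturated at 10

10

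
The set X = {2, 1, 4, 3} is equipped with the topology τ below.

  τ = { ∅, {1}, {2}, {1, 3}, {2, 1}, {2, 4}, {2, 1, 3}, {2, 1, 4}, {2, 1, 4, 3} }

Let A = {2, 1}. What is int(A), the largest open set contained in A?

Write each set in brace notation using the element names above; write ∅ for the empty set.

U open, U⊆A: ∅, {2}, {1}, {2, 1}. int(A) = ⋃ = {2, 1}

{2, 1}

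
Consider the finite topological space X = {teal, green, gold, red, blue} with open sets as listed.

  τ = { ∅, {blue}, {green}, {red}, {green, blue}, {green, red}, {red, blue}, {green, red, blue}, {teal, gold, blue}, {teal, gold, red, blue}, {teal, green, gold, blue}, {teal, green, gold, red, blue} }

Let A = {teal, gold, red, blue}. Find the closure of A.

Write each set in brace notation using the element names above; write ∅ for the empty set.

closure: X∖int(X∖A) = X∖{green} = {teal, gold, red, blue}

{teal, gold, red, blue}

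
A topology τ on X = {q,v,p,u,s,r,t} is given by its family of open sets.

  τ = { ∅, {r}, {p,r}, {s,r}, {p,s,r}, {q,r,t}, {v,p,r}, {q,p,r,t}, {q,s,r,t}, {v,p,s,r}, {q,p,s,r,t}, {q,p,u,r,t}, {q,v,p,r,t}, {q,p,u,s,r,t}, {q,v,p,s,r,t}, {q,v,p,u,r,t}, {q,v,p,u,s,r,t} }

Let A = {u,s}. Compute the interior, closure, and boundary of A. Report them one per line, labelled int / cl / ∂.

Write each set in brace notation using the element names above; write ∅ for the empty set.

int(A) = ∅
cl(A)  = {u,s}
∂A     = {u,s}

open subsets of A: ∅; so int(A) = ∅
closure: X∖int(X∖A) = X∖{q,v,p,r,t} = {u,s}
∂A = {u,s} minus ∅ = {u,s}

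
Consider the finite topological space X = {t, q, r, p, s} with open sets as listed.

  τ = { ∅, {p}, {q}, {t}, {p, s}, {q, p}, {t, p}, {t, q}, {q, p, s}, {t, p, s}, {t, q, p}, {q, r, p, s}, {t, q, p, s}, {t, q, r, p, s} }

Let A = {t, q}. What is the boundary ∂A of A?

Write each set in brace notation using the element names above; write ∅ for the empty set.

interior: largest open inside A is {t, q} (from ∅, {t}, {q}, {t, q})
cl via duality: int({r, p, s}) = {p, s}, so X∖{p, s} = {t, q, r}
cl∖int = {r}

{r}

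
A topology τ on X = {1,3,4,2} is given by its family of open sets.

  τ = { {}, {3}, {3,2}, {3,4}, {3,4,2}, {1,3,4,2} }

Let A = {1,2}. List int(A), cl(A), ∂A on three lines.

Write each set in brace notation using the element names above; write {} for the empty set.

opens ⊆ A: {}; union → int = {}
complement {3,4}; its interior {3,4}; cl(A) = X∖{3,4} = {1,2}
boundary = {1,2} ∖ {} = {1,2}

int(A) = {}
cl(A)  = {1,2}
∂A     = {1,2}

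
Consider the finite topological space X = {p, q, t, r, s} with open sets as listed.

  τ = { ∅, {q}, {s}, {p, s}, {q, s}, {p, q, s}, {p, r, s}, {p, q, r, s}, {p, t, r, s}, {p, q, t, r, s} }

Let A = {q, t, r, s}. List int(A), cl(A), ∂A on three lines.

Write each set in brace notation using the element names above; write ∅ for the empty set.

int(A) = {q, s}
cl(A)  = {p, q, t, r, s}
∂A     = {p, t, r}

open subsets of A: ∅, {q}, {s}, {q, s}; so int(A) = {q, s}
closure: X∖int(X∖A) = X∖∅ = {p, q, t, r, s}
∂A = {p, q, t, r, s} minus {q, s} = {p, t, r}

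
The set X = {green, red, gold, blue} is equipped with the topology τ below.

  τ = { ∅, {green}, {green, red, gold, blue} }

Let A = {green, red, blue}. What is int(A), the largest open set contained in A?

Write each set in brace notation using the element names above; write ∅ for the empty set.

{green}

opens ⊆ A: ∅, {green}; union → int = {green}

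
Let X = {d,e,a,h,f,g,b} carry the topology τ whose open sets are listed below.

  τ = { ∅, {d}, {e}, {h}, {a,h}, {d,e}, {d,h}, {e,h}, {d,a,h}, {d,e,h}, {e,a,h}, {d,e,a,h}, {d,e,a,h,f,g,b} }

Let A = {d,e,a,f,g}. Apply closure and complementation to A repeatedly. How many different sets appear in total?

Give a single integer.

8

X∖A={h,b}, int(X∖A)={h}, hence cl(A)={d,e,a,f,g,b}
Orbit (k=closure, c=complement):
  1. A     = {d,e,a,f,g}
  2. kA    = {d,e,a,f,g,b}
  3. cA    = {h,b}
  4. ckA   = {h}
  5. kcA   = {a,h,f,g,b}
  6. ckcA  = {d,e}
  7. kckcA = {d,e,f,g,b}
  8. ckckcA = {a,h}
(closed under both — stop)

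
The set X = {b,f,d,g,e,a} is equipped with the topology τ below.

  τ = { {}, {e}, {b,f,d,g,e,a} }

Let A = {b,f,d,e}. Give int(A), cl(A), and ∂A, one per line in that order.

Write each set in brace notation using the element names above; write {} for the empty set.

int(A) = {e}
cl(A)  = {b,f,d,g,e,a}
∂A     = {b,f,d,g,a}

U open, U⊆A: {}, {e}. int(A) = ⋃ = {e}
X∖A={g,a}, int(X∖A)={}, hence cl(A)={b,f,d,g,e,a}
∂A: remove int from cl → {b,f,d,g,a}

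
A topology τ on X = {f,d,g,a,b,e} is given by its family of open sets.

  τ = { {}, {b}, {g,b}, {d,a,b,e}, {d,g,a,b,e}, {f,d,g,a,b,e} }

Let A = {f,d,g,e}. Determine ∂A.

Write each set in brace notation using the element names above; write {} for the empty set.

interior: largest open inside A is {} (from {})
cl via duality: int({a,b}) = {b}, so X∖{b} = {f,d,g,a,e}
cl∖int = {f,d,g,a,e}

{f,d,g,a,e}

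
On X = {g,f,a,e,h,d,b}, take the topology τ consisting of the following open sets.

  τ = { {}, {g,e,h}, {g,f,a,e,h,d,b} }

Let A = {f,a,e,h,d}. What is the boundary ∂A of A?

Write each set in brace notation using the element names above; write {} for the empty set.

{g,f,a,e,h,d,b}

interior: largest open inside A is {} (from {})
cl via duality: int({g,b}) = {}, so X∖{} = {g,f,a,e,h,d,b}
cl∖int = {g,f,a,e,h,d,b}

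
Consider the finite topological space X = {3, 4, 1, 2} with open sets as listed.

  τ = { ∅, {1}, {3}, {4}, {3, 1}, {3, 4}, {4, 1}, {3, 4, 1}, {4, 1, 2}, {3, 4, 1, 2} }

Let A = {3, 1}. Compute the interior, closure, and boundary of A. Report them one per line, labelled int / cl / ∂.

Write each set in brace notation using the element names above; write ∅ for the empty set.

opens ⊆ A: ∅, {3}, {1}, {3, 1}; union → int = {3, 1}
complement {4, 2}; its interior {4}; cl(A) = X∖{4} = {3, 1, 2}
boundary = {3, 1, 2} ∖ {3, 1} = {2}

int(A) = {3, 1}
cl(A)  = {3, 1, 2}
∂A     = {2}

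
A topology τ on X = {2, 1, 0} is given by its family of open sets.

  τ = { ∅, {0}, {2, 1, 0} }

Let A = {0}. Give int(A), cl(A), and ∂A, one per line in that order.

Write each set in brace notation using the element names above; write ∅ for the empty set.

int(A) = {0}
cl(A)  = {2, 1, 0}
∂A     = {2, 1}

interior: largest open inside A is {0} (from ∅, {0})
cl via duality: int({2, 1}) = ∅, so X∖∅ = {2, 1, 0}
cl∖int = {2, 1}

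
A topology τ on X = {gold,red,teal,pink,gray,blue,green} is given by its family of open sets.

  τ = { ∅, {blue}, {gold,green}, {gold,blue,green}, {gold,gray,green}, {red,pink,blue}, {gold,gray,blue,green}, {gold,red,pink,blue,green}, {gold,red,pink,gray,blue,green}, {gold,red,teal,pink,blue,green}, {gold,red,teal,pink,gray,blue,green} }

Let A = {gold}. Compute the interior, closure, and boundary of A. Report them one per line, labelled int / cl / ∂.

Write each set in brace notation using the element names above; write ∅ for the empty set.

opens ⊆ A: ∅; union → int = ∅
complement {red,teal,pink,gray,blue,green}; its interior {red,pink,blue}; cl(A) = X∖{red,pink,blue} = {gold,teal,gray,green}
boundary = {gold,teal,gray,green} ∖ ∅ = {gold,teal,gray,green}

int(A) = ∅
cl(A)  = {gold,teal,gray,green}
∂A     = {gold,teal,gray,green}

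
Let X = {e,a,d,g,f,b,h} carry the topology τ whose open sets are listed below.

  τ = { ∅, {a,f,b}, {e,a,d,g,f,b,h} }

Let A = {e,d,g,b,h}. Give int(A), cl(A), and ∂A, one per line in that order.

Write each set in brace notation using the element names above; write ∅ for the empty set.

interior: largest open inside A is ∅ (from ∅)
cl via duality: int({a,f}) = ∅, so X∖∅ = {e,a,d,g,f,b,h}
cl∖int = {e,a,d,g,f,b,h}

int(A) = ∅
cl(A)  = {e,a,d,g,f,b,h}
∂A     = {e,a,d,g,f,b,h}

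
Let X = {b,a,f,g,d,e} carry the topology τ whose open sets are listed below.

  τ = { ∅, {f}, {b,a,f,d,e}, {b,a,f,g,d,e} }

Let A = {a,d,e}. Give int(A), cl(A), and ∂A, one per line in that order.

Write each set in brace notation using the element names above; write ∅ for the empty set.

open subsets of A: ∅; so int(A) = ∅
closure: X∖int(X∖A) = X∖{f} = {b,a,g,d,e}
∂A = {b,a,g,d,e} minus ∅ = {b,a,g,d,e}

int(A) = ∅
cl(A)  = {b,a,g,d,e}
∂A     = {b,a,g,d,e}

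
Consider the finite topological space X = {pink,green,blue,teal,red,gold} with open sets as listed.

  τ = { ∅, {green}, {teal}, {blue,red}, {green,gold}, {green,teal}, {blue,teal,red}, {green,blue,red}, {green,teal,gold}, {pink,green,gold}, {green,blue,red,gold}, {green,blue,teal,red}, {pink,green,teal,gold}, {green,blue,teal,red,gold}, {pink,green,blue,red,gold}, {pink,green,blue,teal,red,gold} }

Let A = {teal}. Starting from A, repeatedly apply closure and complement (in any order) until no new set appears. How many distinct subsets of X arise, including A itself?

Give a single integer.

complement {pink,green,blue,red,gold}; its interior {pink,green,blue,red,gold}; cl(A) = X∖{pink,green,blue,red,gold} = {teal}
With k = closure, c = complement:
  1. A     = {teal}
  2. cA    = {pink,green,blue,red,gold}
k, c of each give nothing new

2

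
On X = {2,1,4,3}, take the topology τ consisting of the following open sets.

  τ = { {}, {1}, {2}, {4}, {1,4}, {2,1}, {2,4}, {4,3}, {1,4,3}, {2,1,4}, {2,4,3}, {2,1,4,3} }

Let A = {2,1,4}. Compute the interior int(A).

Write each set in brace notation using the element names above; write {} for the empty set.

open subsets of A: {}, {4}, {2}, {1}, {2,1}, {2,4}, {1,4}, {2,1,4}; so int(A) = {2,1,4}

{2,1,4}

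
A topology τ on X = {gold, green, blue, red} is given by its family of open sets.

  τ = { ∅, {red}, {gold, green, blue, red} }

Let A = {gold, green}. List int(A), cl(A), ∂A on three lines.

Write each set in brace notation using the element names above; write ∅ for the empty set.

open subsets of A: ∅; so int(A) = ∅
closure: X∖int(X∖A) = X∖{red} = {gold, green, blue}
∂A = {gold, green, blue} minus ∅ = {gold, green, blue}

int(A) = ∅
cl(A)  = {gold, green, blue}
∂A     = {gold, green, blue}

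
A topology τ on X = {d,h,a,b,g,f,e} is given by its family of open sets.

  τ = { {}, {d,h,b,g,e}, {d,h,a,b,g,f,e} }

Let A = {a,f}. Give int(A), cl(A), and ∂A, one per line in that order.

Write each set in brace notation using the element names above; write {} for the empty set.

int(A) = {}
cl(A)  = {a,f}
∂A     = {a,f}

interior: largest open inside A is {} (from {})
cl via duality: int({d,h,b,g,e}) = {d,h,b,g,e}, so X∖{d,h,b,g,e} = {a,f}
cl∖int = {a,f}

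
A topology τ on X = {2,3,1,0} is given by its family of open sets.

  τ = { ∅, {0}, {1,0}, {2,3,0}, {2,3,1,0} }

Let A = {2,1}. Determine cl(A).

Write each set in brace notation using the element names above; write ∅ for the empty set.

{2,3,1}

complement {3,0}; its interior {0}; cl(A) = X∖{0} = {2,3,1}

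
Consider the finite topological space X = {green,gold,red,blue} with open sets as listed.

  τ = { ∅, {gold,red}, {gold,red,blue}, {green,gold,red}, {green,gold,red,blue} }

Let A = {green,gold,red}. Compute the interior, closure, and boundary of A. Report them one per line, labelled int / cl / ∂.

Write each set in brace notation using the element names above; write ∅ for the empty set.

int(A) = {green,gold,red}
cl(A)  = {green,gold,red,blue}
∂A     = {blue}

U open, U⊆A: ∅, {gold,red}, {green,gold,red}. int(A) = ⋃ = {green,gold,red}
X∖A={blue}, int(X∖A)=∅, hence cl(A)={green,gold,red,blue}
∂A: remove int from cl → {blue}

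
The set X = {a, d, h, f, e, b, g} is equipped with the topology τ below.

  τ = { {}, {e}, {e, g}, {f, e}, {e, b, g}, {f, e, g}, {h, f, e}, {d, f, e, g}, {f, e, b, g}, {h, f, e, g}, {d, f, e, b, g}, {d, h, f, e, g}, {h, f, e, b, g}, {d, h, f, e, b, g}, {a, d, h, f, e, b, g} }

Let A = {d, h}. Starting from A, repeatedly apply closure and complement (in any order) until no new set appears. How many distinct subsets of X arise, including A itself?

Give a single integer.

cl via duality: int({a, f, e, b, g}) = {f, e, b, g}, so X∖{f, e, b, g} = {a, d, h}
Write k for closure, c for complement:
  1. A     = {d, h}
  2. kA    = {a, d, h}
  3. cA    = {a, f, e, b, g}
  4. ckA   = {f, e, b, g}
  5. kcA   = {a, d, h, f, e, b, g}
  6. ckcA  = {}
applying k or c yields no new set

6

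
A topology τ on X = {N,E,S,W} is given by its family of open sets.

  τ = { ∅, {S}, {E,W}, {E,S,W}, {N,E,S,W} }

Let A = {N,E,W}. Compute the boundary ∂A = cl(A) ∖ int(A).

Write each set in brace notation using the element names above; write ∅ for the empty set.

open subsets of A: ∅, {E,W}; so int(A) = {E,W}
closure: X∖int(X∖A) = X∖{S} = {N,E,W}
∂A = {N,E,W} minus {E,W} = {N}

{N}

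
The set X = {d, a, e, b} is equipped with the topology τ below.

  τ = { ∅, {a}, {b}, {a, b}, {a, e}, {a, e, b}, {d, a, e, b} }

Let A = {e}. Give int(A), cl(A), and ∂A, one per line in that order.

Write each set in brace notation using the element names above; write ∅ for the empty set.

opens ⊆ A: ∅; union → int = ∅
complement {d, a, b}; its interior {a, b}; cl(A) = X∖{a, b} = {d, e}
boundary = {d, e} ∖ ∅ = {d, e}

int(A) = ∅
cl(A)  = {d, e}
∂A     = {d, e}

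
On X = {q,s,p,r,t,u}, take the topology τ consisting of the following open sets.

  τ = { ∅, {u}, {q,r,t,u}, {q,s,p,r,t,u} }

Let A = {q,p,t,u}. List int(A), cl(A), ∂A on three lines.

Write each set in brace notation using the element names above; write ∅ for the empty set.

interior: largest open inside A is {u} (from ∅, {u})
cl via duality: int({s,r}) = ∅, so X∖∅ = {q,s,p,r,t,u}
cl∖int = {q,s,p,r,t}

int(A) = {u}
cl(A)  = {q,s,p,r,t,u}
∂A     = {q,s,p,r,t}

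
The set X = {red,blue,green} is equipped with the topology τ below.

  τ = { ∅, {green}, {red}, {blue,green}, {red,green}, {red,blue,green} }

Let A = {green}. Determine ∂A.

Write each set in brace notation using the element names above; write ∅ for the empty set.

interior: largest open inside A is {green} (from ∅, {green})
cl via duality: int({red,blue}) = {red}, so X∖{red} = {blue,green}
cl∖int = {blue}

{blue}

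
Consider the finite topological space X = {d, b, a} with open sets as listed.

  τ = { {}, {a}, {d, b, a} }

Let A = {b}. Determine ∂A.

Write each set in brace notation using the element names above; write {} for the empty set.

interior: largest open inside A is {} (from {})
cl via duality: int({d, a}) = {a}, so X∖{a} = {d, b}
cl∖int = {d, b}

{d, b}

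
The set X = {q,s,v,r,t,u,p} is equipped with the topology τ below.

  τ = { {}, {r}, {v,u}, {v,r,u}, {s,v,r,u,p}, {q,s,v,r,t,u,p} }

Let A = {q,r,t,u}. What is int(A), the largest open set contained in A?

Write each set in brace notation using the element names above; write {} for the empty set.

{r}

opens ⊆ A: {}, {r}; union → int = {r}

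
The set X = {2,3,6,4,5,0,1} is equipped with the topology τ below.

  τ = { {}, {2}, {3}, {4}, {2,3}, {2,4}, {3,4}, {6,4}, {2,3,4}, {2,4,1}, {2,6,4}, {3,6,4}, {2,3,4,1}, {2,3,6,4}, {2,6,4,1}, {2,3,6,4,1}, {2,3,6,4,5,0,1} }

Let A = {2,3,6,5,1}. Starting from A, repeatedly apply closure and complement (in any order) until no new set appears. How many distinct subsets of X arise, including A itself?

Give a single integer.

8

cl via duality: int({4,0}) = {4}, so X∖{4} = {2,3,6,5,0,1}
Write k for closure, c for complement:
  1. A     = {2,3,6,5,1}
  2. kA    = {2,3,6,5,0,1}
  3. cA    = {4,0}
  4. ckA   = {4}
  5. kcA   = {6,4,5,0,1}
  6. ckcA  = {2,3}
  7. kckcA = {2,3,5,0,1}
  8. ckckcA = {6,4}
applying k or c yields no new set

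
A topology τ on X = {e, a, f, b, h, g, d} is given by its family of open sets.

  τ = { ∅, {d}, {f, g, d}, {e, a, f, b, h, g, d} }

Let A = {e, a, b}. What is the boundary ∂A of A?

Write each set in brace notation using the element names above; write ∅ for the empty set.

{e, a, b, h}

interior: largest open inside A is ∅ (from ∅)
cl via duality: int({f, h, g, d}) = {f, g, d}, so X∖{f, g, d} = {e, a, b, h}
cl∖int = {e, a, b, h}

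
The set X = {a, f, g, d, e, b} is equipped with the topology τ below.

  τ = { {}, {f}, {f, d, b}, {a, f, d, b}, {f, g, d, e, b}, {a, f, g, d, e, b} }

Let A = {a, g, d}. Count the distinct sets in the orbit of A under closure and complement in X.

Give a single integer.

6

closure: X∖int(X∖A) = X∖{f} = {a, g, d, e, b}
Let k=closure and c=complement:
  1. A     = {a, g, d}
  2. kA    = {a, g, d, e, b}
  3. cA    = {f, e, b}
  4. ckA   = {f}
  5. kcA   = {a, f, g, d, e, b}
  6. ckcA  = {}
— saturated at 6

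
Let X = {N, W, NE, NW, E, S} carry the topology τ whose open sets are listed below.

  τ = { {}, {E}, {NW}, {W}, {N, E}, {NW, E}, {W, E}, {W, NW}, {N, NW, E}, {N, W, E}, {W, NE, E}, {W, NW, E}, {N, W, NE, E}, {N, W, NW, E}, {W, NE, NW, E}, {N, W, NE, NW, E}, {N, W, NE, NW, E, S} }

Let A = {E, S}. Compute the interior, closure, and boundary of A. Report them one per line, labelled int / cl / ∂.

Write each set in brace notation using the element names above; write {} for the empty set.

int(A) = {E}
cl(A)  = {N, NE, E, S}
∂A     = {N, NE, S}

open subsets of A: {}, {E}; so int(A) = {E}
closure: X∖int(X∖A) = X∖{W, NW} = {N, NE, E, S}
∂A = {N, NE, E, S} minus {E} = {N, NE, S}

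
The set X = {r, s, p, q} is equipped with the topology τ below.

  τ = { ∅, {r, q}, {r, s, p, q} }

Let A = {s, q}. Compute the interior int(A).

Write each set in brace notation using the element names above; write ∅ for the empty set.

∅

interior: largest open inside A is ∅ (from ∅)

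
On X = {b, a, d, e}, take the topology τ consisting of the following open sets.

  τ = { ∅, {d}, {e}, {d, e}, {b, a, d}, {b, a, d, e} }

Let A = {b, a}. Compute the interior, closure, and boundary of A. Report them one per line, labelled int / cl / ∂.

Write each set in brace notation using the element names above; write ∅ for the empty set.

int(A) = ∅
cl(A)  = {b, a}
∂A     = {b, a}

interior: largest open inside A is ∅ (from ∅)
cl via duality: int({d, e}) = {d, e}, so X∖{d, e} = {b, a}
cl∖int = {b, a}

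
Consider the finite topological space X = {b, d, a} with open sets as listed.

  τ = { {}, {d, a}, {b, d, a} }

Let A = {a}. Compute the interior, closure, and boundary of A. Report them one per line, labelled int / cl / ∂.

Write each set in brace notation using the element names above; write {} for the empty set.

int(A) = {}
cl(A)  = {b, d, a}
∂A     = {b, d, a}

opens ⊆ A: {}; union → int = {}
complement {b, d}; its interior {}; cl(A) = X∖{} = {b, d, a}
boundary = {b, d, a} ∖ {} = {b, d, a}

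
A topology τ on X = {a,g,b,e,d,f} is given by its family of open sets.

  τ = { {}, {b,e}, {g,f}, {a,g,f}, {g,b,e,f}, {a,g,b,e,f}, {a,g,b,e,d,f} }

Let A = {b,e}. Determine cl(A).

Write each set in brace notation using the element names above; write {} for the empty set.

{b,e,d}

X∖A={a,g,d,f}, int(X∖A)={a,g,f}, hence cl(A)={b,e,d}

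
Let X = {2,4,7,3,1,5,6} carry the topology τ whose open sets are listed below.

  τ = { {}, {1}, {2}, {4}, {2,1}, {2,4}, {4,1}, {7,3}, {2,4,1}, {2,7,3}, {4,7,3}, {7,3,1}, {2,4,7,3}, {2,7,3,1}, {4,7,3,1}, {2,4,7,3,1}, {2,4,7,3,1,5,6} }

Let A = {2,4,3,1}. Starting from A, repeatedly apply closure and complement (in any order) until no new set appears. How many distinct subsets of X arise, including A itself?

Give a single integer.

8

X∖A={7,5,6}, int(X∖A)={}, hence cl(A)={2,4,7,3,1,5,6}
Orbit (k=closure, c=complement):
  1. A     = {2,4,3,1}
  2. kA    = {2,4,7,3,1,5,6}
  3. cA    = {7,5,6}
  4. ckA   = {}
  5. kcA   = {7,3,5,6}
  6. ckcA  = {2,4,1}
  7. kckcA = {2,4,1,5,6}
  8. ckckcA = {7,3}
(closed under both — stop)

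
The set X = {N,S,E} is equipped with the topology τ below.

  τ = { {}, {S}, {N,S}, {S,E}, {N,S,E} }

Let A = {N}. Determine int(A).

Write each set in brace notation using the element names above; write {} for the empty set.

{}

interior: largest open inside A is {} (from {})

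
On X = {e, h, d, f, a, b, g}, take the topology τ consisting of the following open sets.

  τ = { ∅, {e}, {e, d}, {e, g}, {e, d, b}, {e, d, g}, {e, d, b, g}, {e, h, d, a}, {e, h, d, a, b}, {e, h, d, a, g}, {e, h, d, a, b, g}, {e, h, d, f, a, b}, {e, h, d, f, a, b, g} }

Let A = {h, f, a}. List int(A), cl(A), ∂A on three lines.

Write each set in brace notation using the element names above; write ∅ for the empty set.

int(A) = ∅
cl(A)  = {h, f, a}
∂A     = {h, f, a}

open subsets of A: ∅; so int(A) = ∅
closure: X∖int(X∖A) = X∖{e, d, b, g} = {h, f, a}
∂A = {h, f, a} minus ∅ = {h, f, a}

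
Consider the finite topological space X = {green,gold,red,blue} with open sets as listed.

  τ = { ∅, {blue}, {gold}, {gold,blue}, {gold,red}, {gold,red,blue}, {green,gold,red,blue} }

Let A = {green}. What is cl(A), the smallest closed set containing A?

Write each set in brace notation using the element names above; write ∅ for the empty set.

{green}

cl via duality: int({gold,red,blue}) = {gold,red,blue}, so X∖{gold,red,blue} = {green}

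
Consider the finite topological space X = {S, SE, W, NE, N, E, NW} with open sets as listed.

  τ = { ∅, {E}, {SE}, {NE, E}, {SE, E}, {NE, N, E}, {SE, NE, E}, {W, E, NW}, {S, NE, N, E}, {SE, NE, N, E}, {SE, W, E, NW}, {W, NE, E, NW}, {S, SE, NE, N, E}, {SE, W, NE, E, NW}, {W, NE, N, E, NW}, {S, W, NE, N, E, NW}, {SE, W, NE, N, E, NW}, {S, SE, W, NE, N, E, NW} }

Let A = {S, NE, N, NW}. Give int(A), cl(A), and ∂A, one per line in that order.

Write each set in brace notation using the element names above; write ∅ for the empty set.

int(A) = ∅
cl(A)  = {S, W, NE, N, NW}
∂A     = {S, W, NE, N, NW}

U open, U⊆A: ∅. int(A) = ⋃ = ∅
X∖A={SE, W, E}, int(X∖A)={SE, E}, hence cl(A)={S, W, NE, N, NW}
∂A: remove int from cl → {S, W, NE, N, NW}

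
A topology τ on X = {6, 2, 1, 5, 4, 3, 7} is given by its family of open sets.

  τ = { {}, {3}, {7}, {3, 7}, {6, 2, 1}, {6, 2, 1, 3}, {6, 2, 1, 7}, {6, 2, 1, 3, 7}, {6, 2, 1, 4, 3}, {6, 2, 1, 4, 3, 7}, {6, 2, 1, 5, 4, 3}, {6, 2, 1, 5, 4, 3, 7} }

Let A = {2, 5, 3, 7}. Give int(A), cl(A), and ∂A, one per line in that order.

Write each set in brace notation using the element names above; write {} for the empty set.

int(A) = {3, 7}
cl(A)  = {6, 2, 1, 5, 4, 3, 7}
∂A     = {6, 2, 1, 5, 4}

opens ⊆ A: {}, {7}, {3}, {3, 7}; union → int = {3, 7}
complement {6, 1, 4}; its interior {}; cl(A) = X∖{} = {6, 2, 1, 5, 4, 3, 7}
boundary = {6, 2, 1, 5, 4, 3, 7} ∖ {3, 7} = {6, 2, 1, 5, 4}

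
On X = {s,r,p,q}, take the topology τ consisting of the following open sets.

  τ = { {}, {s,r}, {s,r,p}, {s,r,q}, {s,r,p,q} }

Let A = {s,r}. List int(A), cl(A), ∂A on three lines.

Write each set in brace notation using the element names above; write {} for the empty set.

int(A) = {s,r}
cl(A)  = {s,r,p,q}
∂A     = {p,q}

U open, U⊆A: {}, {s,r}. int(A) = ⋃ = {s,r}
X∖A={p,q}, int(X∖A)={}, hence cl(A)={s,r,p,q}
∂A: remove int from cl → {p,q}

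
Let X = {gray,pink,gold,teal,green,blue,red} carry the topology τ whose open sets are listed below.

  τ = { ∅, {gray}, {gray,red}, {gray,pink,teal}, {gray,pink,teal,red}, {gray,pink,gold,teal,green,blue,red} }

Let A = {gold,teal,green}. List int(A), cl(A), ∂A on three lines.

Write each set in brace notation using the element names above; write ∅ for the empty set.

open subsets of A: ∅; so int(A) = ∅
closure: X∖int(X∖A) = X∖{gray,red} = {pink,gold,teal,green,blue}
∂A = {pink,gold,teal,green,blue} minus ∅ = {pink,gold,teal,green,blue}

int(A) = ∅
cl(A)  = {pink,gold,teal,green,blue}
∂A     = {pink,gold,teal,green,blue}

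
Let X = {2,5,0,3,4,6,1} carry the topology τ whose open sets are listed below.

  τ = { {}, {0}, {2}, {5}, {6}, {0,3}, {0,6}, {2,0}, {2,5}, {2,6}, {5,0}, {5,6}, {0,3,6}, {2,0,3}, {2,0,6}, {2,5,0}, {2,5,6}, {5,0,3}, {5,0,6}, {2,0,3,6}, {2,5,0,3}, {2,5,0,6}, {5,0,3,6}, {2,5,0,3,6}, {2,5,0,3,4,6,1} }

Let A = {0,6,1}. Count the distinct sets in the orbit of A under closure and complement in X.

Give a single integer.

8

X∖A={2,5,3,4}, int(X∖A)={2,5}, hence cl(A)={0,3,4,6,1}
Orbit (k=closure, c=complement):
  1. A     = {0,6,1}
  2. kA    = {0,3,4,6,1}
  3. cA    = {2,5,3,4}
  4. ckA   = {2,5}
  5. kcA   = {2,5,3,4,1}
  6. kckA  = {2,5,4,1}
  7. ckcA  = {0,6}
  8. ckckA = {0,3,6}
(closed under both — stop)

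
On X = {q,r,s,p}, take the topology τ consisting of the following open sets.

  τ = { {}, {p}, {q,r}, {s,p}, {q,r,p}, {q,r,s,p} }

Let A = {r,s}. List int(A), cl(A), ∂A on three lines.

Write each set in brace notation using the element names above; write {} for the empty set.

int(A) = {}
cl(A)  = {q,r,s}
∂A     = {q,r,s}

open subsets of A: {}; so int(A) = {}
closure: X∖int(X∖A) = X∖{p} = {q,r,s}
∂A = {q,r,s} minus {} = {q,r,s}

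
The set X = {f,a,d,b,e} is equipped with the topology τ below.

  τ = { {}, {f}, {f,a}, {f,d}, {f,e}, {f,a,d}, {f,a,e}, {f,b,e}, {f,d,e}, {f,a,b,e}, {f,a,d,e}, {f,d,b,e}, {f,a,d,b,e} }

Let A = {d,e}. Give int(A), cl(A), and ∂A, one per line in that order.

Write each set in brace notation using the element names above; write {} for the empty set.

int(A) = {}
cl(A)  = {d,b,e}
∂A     = {d,b,e}

open subsets of A: {}; so int(A) = {}
closure: X∖int(X∖A) = X∖{f,a} = {d,b,e}
∂A = {d,b,e} minus {} = {d,b,e}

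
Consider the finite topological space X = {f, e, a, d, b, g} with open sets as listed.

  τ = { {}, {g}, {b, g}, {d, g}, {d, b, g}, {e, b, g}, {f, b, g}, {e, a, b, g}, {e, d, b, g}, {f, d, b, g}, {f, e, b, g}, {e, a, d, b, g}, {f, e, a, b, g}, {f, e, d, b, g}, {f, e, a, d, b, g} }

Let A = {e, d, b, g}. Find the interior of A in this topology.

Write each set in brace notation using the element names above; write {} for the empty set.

{e, d, b, g}

U open, U⊆A: {}, {g}, {b, g}, {d, g}, {d, b, g}, {e, b, g}, {e, d, b, g}. int(A) = ⋃ = {e, d, b, g}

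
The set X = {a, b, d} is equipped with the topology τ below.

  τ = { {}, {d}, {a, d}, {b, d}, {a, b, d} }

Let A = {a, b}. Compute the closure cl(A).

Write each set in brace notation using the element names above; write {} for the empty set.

closure: X∖int(X∖A) = X∖{d} = {a, b}

{a, b}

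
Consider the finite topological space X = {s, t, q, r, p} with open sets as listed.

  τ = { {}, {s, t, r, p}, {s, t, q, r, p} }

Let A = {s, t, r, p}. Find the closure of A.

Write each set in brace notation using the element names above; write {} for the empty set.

X∖A={q}, int(X∖A)={}, hence cl(A)={s, t, q, r, p}

{s, t, q, r, p}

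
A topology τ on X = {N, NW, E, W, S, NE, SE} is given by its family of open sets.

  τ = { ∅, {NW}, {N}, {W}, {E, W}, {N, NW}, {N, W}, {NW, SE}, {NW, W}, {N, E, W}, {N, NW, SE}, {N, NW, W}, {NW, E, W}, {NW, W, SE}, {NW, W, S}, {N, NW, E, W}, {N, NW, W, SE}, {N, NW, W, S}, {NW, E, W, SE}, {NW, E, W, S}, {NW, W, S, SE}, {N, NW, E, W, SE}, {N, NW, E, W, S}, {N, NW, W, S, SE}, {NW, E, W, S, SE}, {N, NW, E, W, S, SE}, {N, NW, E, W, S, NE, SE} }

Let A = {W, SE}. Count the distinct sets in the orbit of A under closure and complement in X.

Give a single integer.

10

X∖A={N, NW, E, S, NE}, int(X∖A)={N, NW}, hence cl(A)={E, W, S, NE, SE}
Orbit (k=closure, c=complement):
  1. A     = {W, SE}
  2. kA    = {E, W, S, NE, SE}
  3. cA    = {N, NW, E, S, NE}
  4. ckA   = {N, NW}
  5. kcA   = {N, NW, E, S, NE, SE}
  6. kckA  = {N, NW, S, NE, SE}
  7. ckcA  = {W}
  8. ckckA = {E, W}
  9. kckcA = {E, W, S, NE}
  10. ckckcA = {N, NW, SE}
(closed under both — stop)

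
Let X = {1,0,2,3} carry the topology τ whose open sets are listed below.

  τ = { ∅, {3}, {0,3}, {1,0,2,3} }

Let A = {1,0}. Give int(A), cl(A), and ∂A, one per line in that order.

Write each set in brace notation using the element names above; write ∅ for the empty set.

opens ⊆ A: ∅; union → int = ∅
complement {2,3}; its interior {3}; cl(A) = X∖{3} = {1,0,2}
boundary = {1,0,2} ∖ ∅ = {1,0,2}

int(A) = ∅
cl(A)  = {1,0,2}
∂A     = {1,0,2}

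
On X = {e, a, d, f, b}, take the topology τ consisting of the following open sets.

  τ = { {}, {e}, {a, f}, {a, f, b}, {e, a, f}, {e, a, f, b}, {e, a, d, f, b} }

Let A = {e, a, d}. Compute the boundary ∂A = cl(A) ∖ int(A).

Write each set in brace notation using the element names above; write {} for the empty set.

opens ⊆ A: {}, {e}; union → int = {e}
complement {f, b}; its interior {}; cl(A) = X∖{} = {e, a, d, f, b}
boundary = {e, a, d, f, b} ∖ {e} = {a, d, f, b}

{a, d, f, b}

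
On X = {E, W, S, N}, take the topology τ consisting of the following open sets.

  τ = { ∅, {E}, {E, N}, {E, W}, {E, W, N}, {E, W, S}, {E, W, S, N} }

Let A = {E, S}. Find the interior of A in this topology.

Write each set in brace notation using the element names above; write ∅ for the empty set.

{E}

U open, U⊆A: ∅, {E}. int(A) = ⋃ = {E}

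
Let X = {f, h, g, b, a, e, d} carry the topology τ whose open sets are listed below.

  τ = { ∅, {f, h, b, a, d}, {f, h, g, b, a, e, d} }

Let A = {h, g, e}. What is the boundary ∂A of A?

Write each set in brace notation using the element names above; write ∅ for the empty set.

{f, h, g, b, a, e, d}

interior: largest open inside A is ∅ (from ∅)
cl via duality: int({f, b, a, d}) = ∅, so X∖∅ = {f, h, g, b, a, e, d}
cl∖int = {f, h, g, b, a, e, d}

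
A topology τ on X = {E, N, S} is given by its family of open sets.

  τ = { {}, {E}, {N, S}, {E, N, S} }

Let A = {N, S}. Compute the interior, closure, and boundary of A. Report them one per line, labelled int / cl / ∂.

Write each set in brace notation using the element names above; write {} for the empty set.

opens ⊆ A: {}, {N, S}; union → int = {N, S}
complement {E}; its interior {E}; cl(A) = X∖{E} = {N, S}
boundary = {N, S} ∖ {N, S} = {}

int(A) = {N, S}
cl(A)  = {N, S}
∂A     = {}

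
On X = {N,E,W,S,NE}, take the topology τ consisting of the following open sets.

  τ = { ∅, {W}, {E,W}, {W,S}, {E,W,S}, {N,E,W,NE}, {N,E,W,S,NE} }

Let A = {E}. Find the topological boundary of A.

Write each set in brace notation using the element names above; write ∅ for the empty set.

interior: largest open inside A is ∅ (from ∅)
cl via duality: int({N,W,S,NE}) = {W,S}, so X∖{W,S} = {N,E,NE}
cl∖int = {N,E,NE}

{N,E,NE}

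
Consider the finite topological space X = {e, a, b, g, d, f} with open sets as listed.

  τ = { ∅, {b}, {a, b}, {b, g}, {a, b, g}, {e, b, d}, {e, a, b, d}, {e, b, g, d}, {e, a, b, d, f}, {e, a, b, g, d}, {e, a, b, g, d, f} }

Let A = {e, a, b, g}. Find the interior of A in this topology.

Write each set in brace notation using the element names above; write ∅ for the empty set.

opens ⊆ A: ∅, {b}, {a, b}, {b, g}, {a, b, g}; union → int = {a, b, g}

{a, b, g}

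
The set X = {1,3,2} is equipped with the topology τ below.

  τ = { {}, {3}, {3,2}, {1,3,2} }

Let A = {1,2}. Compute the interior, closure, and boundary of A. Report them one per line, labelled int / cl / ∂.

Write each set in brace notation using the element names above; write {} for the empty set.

opens ⊆ A: {}; union → int = {}
complement {3}; its interior {3}; cl(A) = X∖{3} = {1,2}
boundary = {1,2} ∖ {} = {1,2}

int(A) = {}
cl(A)  = {1,2}
∂A     = {1,2}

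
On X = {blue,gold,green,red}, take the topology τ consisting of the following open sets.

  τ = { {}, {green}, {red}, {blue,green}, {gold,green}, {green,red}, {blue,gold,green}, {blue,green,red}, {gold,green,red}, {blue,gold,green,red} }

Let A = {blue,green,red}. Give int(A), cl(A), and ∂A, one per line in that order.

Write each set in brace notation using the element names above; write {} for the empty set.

int(A) = {blue,green,red}
cl(A)  = {blue,gold,green,red}
∂A     = {gold}

interior: largest open inside A is {blue,green,red} (from {}, {red}, {green}, {blue,green}, {green,red}, {blue,green,red})
cl via duality: int({gold}) = {}, so X∖{} = {blue,gold,green,red}
cl∖int = {gold}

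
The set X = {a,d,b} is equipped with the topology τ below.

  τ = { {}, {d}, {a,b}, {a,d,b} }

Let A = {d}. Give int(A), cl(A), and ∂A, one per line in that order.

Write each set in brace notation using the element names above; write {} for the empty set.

int(A) = {d}
cl(A)  = {d}
∂A     = {}

interior: largest open inside A is {d} (from {}, {d})
cl via duality: int({a,b}) = {a,b}, so X∖{a,b} = {d}
cl∖int = {}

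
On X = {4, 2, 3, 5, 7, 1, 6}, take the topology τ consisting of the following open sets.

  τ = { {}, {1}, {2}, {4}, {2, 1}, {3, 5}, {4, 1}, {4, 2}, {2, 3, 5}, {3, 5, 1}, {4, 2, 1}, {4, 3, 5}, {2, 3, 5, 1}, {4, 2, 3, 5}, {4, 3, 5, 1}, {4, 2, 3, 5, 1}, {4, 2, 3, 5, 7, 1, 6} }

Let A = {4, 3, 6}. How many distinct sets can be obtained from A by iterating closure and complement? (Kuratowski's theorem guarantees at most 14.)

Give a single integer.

X∖A={2, 5, 7, 1}, int(X∖A)={2, 1}, hence cl(A)={4, 3, 5, 7, 6}
Orbit (k=closure, c=complement):
  1. A     = {4, 3, 6}
  2. kA    = {4, 3, 5, 7, 6}
  3. cA    = {2, 5, 7, 1}
  4. ckA   = {2, 1}
  5. kcA   = {2, 3, 5, 7, 1, 6}
  6. kckA  = {2, 7, 1, 6}
  7. ckcA  = {4}
  8. ckckA = {4, 3, 5}
  9. kckcA = {4, 7, 6}
  10. ckckcA = {2, 3, 5, 1}
(closed under both — stop)

10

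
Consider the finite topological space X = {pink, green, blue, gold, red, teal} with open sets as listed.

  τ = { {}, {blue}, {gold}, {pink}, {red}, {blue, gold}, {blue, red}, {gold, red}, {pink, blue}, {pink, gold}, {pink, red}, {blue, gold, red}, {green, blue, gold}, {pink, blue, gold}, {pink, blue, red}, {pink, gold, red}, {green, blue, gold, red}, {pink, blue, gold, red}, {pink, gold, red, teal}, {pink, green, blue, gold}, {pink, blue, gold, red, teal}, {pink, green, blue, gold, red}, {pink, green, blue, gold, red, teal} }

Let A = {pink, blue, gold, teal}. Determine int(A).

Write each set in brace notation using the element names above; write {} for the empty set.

open subsets of A: {}, {gold}, {pink}, {blue}, {pink, gold}, {blue, gold}, {pink, blue}, {pink, blue, gold}; so int(A) = {pink, blue, gold}

{pink, blue, gold}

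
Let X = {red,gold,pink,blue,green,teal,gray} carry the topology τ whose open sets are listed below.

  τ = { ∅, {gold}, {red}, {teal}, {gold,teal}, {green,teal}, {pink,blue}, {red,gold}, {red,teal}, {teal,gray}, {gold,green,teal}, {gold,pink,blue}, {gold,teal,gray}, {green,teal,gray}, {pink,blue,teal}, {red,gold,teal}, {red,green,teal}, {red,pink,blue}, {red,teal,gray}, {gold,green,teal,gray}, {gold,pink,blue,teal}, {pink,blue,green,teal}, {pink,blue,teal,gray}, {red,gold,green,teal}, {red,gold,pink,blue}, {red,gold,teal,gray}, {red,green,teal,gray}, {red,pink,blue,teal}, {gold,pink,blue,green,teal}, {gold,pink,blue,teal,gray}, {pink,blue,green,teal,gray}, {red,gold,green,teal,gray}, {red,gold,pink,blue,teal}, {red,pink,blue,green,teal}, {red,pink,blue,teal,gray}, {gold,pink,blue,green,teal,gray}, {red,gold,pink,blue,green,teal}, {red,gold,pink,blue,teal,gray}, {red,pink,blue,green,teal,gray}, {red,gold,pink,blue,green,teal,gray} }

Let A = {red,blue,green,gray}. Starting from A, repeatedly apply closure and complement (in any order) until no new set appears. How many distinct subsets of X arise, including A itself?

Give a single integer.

closure: X∖int(X∖A) = X∖{gold,teal} = {red,pink,blue,green,gray}
Let k=closure and c=complement:
  1. A     = {red,blue,green,gray}
  2. kA    = {red,pink,blue,green,gray}
  3. cA    = {gold,pink,teal}
  4. ckA   = {gold,teal}
  5. kcA   = {gold,pink,blue,green,teal,gray}
  6. kckA  = {gold,green,teal,gray}
  7. ckcA  = {red}
  8. ckckA = {red,pink,blue}
— saturated at 8

8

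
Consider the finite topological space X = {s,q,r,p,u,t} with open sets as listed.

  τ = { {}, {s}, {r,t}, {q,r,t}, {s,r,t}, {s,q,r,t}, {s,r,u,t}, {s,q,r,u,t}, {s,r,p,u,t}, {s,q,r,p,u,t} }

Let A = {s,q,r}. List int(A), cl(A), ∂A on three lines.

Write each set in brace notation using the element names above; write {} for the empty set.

int(A) = {s}
cl(A)  = {s,q,r,p,u,t}
∂A     = {q,r,p,u,t}

interior: largest open inside A is {s} (from {}, {s})
cl via duality: int({p,u,t}) = {}, so X∖{} = {s,q,r,p,u,t}
cl∖int = {q,r,p,u,t}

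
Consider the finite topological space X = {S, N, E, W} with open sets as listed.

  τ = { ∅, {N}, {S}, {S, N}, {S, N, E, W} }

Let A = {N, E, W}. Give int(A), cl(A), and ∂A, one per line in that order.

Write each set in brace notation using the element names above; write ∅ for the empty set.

opens ⊆ A: ∅, {N}; union → int = {N}
complement {S}; its interior {S}; cl(A) = X∖{S} = {N, E, W}
boundary = {N, E, W} ∖ {N} = {E, W}

int(A) = {N}
cl(A)  = {N, E, W}
∂A     = {E, W}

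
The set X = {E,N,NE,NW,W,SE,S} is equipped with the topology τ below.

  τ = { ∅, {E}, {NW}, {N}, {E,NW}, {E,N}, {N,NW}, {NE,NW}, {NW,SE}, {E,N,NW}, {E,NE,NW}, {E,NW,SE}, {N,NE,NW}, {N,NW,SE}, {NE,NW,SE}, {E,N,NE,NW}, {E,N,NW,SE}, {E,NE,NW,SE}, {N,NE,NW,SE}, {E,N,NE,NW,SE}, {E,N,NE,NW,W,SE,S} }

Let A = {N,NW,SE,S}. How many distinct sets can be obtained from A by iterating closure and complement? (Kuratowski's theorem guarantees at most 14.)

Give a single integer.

closure: X∖int(X∖A) = X∖{E} = {N,NE,NW,W,SE,S}
Let k=closure and c=complement:
  1. A     = {N,NW,SE,S}
  2. kA    = {N,NE,NW,W,SE,S}
  3. cA    = {E,NE,W}
  4. ckA   = {E}
  5. kcA   = {E,NE,W,S}
  6. kckA  = {E,W,S}
  7. ckcA  = {N,NW,SE}
  8. ckckA = {N,NE,NW,SE}
— saturated at 8

8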